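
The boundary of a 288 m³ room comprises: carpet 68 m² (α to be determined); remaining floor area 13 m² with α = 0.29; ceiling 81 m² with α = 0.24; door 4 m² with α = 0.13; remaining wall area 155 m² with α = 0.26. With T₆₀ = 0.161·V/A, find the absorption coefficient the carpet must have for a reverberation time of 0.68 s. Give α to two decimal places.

0.06

From T₆₀ = 0.161·V/A, the target T₆₀ = 0.68 s needs A = 0.161·288/0.68 = 68.19 m².
Absorption from the other surfaces = 13·0.29 + 81·0.24 + 4·0.13 + 155·0.26 = 64.03 m², so the carpet must supply 4.16 m² over 68 m².
α = 4.16/68 = 0.061.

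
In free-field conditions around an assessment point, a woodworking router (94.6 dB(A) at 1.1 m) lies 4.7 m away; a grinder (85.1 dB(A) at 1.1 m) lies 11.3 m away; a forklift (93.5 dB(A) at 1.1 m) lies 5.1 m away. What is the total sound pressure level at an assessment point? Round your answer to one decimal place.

Apply inverse-square spreading to bring every level to the receiver, then sum 10^(L/10).
woodworking router: 94.6 − 20·log₁₀(4.7/1.1) = 94.6 − 12.61 = 81.99 dB(A).
grinder: 85.1 − 20·log₁₀(11.3/1.1) = 85.1 − 20.23 = 64.87 dB(A).
forklift: 93.5 − 20·log₁₀(5.1/1.1) = 93.5 − 13.32 = 80.18 dB(A).
Σ 10^(L/10) = 2.652e+08 → L_total = 10·log₁₀(2.652e+08) = 84.24 dB(A).

84.2 dB(A)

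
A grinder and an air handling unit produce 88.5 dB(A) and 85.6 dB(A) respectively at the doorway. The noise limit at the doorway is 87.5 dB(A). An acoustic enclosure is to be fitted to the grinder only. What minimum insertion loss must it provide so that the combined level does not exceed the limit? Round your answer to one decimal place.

5.5 dB

The untreated sources together contribute 10^(85.6/10) = 3.631e+08, i.e. 85.60 dB(A).
To meet 87.5 dB(A) overall, the treated grinder may contribute at most 10^(87.5/10) − 3.631e+08 = 1.993e+08, i.e. 82.99 dB(A).
So the grinder must be reduced from 88.5 to 82.99 dB(A): IL = 5.51 dB.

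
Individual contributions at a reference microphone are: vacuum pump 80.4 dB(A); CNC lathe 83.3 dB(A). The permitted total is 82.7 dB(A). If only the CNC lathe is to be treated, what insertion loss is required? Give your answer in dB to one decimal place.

Fixed contribution from the other source: Σ 10^(L/10) = 10^(80.4/10) = 1.096e+08 (80.40 dB(A)).
To meet 82.7 dB(A) overall, the treated CNC lathe may contribute at most 10^(82.7/10) − 1.096e+08 = 7.656e+07, i.e. 78.84 dB(A).
Required insertion loss = 83.3 − 78.84 = 4.46 dB.

4.5 dB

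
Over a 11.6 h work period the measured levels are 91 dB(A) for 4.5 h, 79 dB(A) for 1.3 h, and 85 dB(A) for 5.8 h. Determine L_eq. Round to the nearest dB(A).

The energy average is taken in the linear domain: L_eq = 10·log₁₀[(Σ tᵢ·10^(Lᵢ/10))/T], T = 11.6 h.
Σ tᵢ·10^(Lᵢ/10) = 4.5·10^(91/10) + 1.3·10^(79/10) + 5.8·10^(85/10) = 7.603e+09.
L_eq = 10·log₁₀(7.603e+09/11.6) = 88.17 dB(A).

88 dB(A)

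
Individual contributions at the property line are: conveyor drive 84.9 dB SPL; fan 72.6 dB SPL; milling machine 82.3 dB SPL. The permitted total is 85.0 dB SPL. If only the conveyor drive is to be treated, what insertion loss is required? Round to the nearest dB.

4 dB

Fixed contribution from the other sources: Σ 10^(L/10) = 10^(72.6/10) + 10^(82.3/10) = 1.880e+08 (82.74 dB SPL).
The limit corresponds to 10^(85.0/10) = 3.162e+08; subtracting the fixed part leaves 1.282e+08 for the conveyor drive, i.e. 81.08 dB SPL.
So the conveyor drive must be reduced from 84.9 to 81.08 dB SPL: IL = 3.82 dB.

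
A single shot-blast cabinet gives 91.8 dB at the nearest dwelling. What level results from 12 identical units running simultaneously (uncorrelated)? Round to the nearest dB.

N identical incoherent sources raise the level by 10·log₁₀ N.
L_total = 91.8 + 10·log₁₀(12) = 91.8 + 10.792 = 102.59 dB.

103 dB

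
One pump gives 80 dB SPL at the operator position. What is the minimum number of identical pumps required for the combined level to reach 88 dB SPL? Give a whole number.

N identical sources give L₁ + 10·log₁₀ N, so require 10·log₁₀ N ≥ 88 − 80 = 8.0 dB.
N ≥ 10^(8.0/10) = 6.310, so N = 7.

7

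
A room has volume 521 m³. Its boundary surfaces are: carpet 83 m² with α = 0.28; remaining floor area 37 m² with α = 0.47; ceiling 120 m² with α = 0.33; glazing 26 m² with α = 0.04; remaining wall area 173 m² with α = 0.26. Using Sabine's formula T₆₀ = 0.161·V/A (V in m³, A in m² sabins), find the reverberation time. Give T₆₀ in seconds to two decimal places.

Summing Sᵢαᵢ: 83·0.28 + 37·0.47 + 120·0.33 + 26·0.04 + 173·0.26 = 126.25 m².
T₆₀ = 0.161·V/A = 0.161·521/126.25 = 0.664 s.

0.66 s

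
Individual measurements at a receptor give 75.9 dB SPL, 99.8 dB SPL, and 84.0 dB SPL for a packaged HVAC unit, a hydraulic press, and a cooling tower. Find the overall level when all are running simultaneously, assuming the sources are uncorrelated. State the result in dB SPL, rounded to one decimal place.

For uncorrelated sources the intensities add, so convert each level to linear form, sum, and take 10·log₁₀ of the total.
Σ 10^(L/10) = 10^(75.9/10) + 10^(99.8/10) + 10^(84.0/10) = 9.840e+09.
L_total = 10·log₁₀(9.840e+09) = 99.93 dB SPL.

99.9 dB SPL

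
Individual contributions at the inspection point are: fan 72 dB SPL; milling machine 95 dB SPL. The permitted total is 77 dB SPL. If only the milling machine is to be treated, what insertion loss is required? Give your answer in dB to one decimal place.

19.7 dB

The untreated sources together contribute 10^(72/10) = 1.585e+07, i.e. 72.00 dB SPL.
The limit corresponds to 10^(77/10) = 5.012e+07; subtracting the fixed part leaves 3.427e+07 for the milling machine, i.e. 75.35 dB SPL.
So the milling machine must be reduced from 95 to 75.35 dB SPL: IL = 19.65 dB.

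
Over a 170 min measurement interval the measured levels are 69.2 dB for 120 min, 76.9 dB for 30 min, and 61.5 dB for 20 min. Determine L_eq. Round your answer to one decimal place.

71.7 dB

The energy average is taken in the linear domain: L_eq = 10·log₁₀[(Σ tᵢ·10^(Lᵢ/10))/T], T = 170 min.
Σ tᵢ·10^(Lᵢ/10) = 120·10^(69.2/10) + 30·10^(76.9/10) + 20·10^(61.5/10) = 2.496e+09.
L_eq = 10·log₁₀(2.496e+09/170) = 71.67 dB.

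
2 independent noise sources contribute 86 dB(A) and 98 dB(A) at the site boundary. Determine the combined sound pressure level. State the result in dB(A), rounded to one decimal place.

98.3 dB(A)

For uncorrelated sources the intensities add, so convert each level to linear form, sum, and take 10·log₁₀ of the total.
Σ 10^(L/10) = 10^(86/10) + 10^(98/10) = 6.708e+09.
L_total = 10·log₁₀(6.708e+09) = 98.27 dB(A).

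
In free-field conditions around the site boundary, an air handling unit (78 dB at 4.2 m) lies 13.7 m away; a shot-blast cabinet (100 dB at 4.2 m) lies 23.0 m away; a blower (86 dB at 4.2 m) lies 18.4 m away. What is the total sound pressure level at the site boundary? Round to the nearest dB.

86 dB

Apply inverse-square spreading to bring every level to the receiver, then sum 10^(L/10).
air handling unit: 78 − 20·log₁₀(13.7/4.2) = 78 − 10.27 = 67.73 dB.
shot-blast cabinet: 100 − 20·log₁₀(23.0/4.2) = 100 − 14.77 = 85.23 dB.
blower: 86 − 20·log₁₀(18.4/4.2) = 86 − 12.83 = 73.17 dB.
Σ 10^(L/10) = 3.601e+08 → L_total = 10·log₁₀(3.601e+08) = 85.56 dB.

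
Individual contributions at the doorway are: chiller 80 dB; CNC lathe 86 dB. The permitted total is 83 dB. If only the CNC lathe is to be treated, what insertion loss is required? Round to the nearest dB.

Everything except the CNC lathe sums to 10^(80/10) = 1.000e+08 in linear terms, 80.00 dB.
To meet 83 dB overall, the treated CNC lathe may contribute at most 10^(83/10) − 1.000e+08 = 9.953e+07, i.e. 79.98 dB.
Required insertion loss = 86 − 79.98 = 6.02 dB.

6 dB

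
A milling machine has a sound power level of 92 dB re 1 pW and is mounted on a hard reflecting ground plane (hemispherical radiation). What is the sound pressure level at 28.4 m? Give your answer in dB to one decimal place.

55.0 dB

The power spreads over a hemisphere of area 2π·r², so L_p = L_w − 10·log₁₀(2π·r²).
2π·r² = 5068 m², 10·log₁₀ of that is 37.048 dB.
L_p = 92 − 37.048 = 54.95 dB.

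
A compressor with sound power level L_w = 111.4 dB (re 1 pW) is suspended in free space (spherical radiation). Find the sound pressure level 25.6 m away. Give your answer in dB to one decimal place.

Free-field spherical radiation: L_p = L_w − 10·log₁₀(4π·r²), r = 25.6 m.
4π·r² = 8235 m², 10·log₁₀ of that is 39.157 dB.
L_p = 111.4 − 39.157 = 72.24 dB.

72.2 dB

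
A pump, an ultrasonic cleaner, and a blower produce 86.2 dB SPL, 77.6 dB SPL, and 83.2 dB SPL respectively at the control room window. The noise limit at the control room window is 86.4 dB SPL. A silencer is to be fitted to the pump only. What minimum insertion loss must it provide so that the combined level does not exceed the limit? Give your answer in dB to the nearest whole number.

Fixed contribution from the other sources: Σ 10^(L/10) = 10^(77.6/10) + 10^(83.2/10) = 2.665e+08 (84.26 dB SPL).
To meet 86.4 dB SPL overall, the treated pump may contribute at most 10^(86.4/10) − 2.665e+08 = 1.700e+08, i.e. 82.31 dB SPL.
Required insertion loss = 86.2 − 82.31 = 3.89 dB.

4 dB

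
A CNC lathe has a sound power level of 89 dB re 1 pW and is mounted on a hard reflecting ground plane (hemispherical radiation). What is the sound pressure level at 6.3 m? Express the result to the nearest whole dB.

Free-field hemispherical radiation: L_p = L_w − 10·log₁₀(2π·r²), r = 6.3 m.
2π·r² = 249.4 m², 10·log₁₀ of that is 23.969 dB.
L_p = 89 − 23.969 = 65.03 dB.

65 dB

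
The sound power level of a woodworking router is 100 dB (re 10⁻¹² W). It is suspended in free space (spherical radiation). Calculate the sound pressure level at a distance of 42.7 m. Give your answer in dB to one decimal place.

The power spreads over a sphere of area 4π·r², so L_p = L_w − 10·log₁₀(4π·r²).
4π·r² = 2.291e+04 m², 10·log₁₀ of that is 43.601 dB.
L_p = 100 − 43.601 = 56.40 dB.

56.4 dB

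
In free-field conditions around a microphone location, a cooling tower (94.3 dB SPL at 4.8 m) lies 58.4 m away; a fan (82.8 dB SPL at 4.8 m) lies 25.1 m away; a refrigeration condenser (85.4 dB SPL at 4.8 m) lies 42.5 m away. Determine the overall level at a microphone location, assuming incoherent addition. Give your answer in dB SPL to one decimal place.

74.7 dB SPL

First find each source's level at the receiver (point-source: −20·log₁₀(r/r_ref)), then combine on an intensity basis.
cooling tower: 94.3 − 20·log₁₀(58.4/4.8) = 94.3 − 21.70 = 72.60 dB SPL.
fan: 82.8 − 20·log₁₀(25.1/4.8) = 82.8 − 14.37 = 68.43 dB SPL.
refrigeration condenser: 85.4 − 20·log₁₀(42.5/4.8) = 85.4 − 18.94 = 66.46 dB SPL.
Σ 10^(L/10) = 2.957e+07 → L_total = 10·log₁₀(2.957e+07) = 74.71 dB SPL.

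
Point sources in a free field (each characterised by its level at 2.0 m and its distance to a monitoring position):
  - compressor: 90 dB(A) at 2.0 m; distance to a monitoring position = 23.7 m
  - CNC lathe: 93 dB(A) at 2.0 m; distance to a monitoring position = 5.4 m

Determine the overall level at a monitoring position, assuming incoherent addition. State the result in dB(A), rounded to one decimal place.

Propagate each source to the receiver with L = L_ref − 20·log₁₀(r/r_ref), then add intensities.
compressor: 90 − 20·log₁₀(23.7/2.0) = 90 − 21.47 = 68.53 dB(A).
CNC lathe: 93 − 20·log₁₀(5.4/2.0) = 93 − 8.63 = 84.37 dB(A).
Σ 10^(L/10) = 2.808e+08 → L_total = 10·log₁₀(2.808e+08) = 84.48 dB(A).

84.5 dB(A)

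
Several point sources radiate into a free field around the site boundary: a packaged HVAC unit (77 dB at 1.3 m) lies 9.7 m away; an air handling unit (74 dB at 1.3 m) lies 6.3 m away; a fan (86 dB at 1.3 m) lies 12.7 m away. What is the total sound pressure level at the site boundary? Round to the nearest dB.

68 dB

First find each source's level at the receiver (point-source: −20·log₁₀(r/r_ref)), then combine on an intensity basis.
packaged HVAC unit: 77 − 20·log₁₀(9.7/1.3) = 77 − 17.46 = 59.54 dB.
air handling unit: 74 − 20·log₁₀(6.3/1.3) = 74 − 13.71 = 60.29 dB.
fan: 86 − 20·log₁₀(12.7/1.3) = 86 − 19.80 = 66.20 dB.
Σ 10^(L/10) = 6.141e+06 → L_total = 10·log₁₀(6.141e+06) = 67.88 dB.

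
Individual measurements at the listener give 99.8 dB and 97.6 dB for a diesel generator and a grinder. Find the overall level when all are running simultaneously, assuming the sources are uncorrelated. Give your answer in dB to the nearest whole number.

102 dB

For uncorrelated sources the intensities add, so convert each level to linear form, sum, and take 10·log₁₀ of the total.
Σ 10^(L/10) = 10^(99.8/10) + 10^(97.6/10) = 1.530e+10.
L_total = 10·log₁₀(1.530e+10) = 101.85 dB.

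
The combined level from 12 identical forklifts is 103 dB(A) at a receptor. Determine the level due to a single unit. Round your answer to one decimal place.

12 equal contributions raise the level by 10·log₁₀ 12 = 10.792 dB, so each unit alone gives 103 − 10.792.

92.2 dB(A)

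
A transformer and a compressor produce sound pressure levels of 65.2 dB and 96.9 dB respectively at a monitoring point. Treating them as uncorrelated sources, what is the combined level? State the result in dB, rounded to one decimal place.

Incoherent sources combine by intensity addition: L_total = 10·log₁₀(Σ 10^(L_i/10)).
Σ 10^(L/10) = 10^(65.2/10) + 10^(96.9/10) = 4.901e+09.
L_total = 10·log₁₀(4.901e+09) = 96.90 dB.

96.9 dB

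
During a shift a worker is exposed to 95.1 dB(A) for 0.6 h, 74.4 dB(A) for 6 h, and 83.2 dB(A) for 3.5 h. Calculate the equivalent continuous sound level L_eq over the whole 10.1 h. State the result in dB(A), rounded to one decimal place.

L_eq = 10·log₁₀[(1/T)·Σ tᵢ·10^(Lᵢ/10)] with T = 10.1 h.
Σ tᵢ·10^(Lᵢ/10) = 0.6·10^(95.1/10) + 6·10^(74.4/10) + 3.5·10^(83.2/10) = 2.838e+09.
L_eq = 10·log₁₀(2.838e+09/10.1) = 84.49 dB(A).

84.5 dB(A)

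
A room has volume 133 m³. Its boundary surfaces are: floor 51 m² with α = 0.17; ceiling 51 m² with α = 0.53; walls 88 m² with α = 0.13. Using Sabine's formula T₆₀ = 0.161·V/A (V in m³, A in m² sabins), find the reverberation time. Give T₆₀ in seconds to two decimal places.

Summing Sᵢαᵢ: 51·0.17 + 51·0.53 + 88·0.13 = 47.14 m².
T₆₀ = 0.161·V/A = 0.161·133/47.14 = 0.454 s.

0.45 s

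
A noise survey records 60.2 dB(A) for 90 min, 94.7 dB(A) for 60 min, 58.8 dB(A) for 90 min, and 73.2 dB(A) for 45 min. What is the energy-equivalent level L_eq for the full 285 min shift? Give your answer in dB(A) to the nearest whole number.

Weight each interval's intensity by its duration and average over T = 285 min:
Σ tᵢ·10^(Lᵢ/10) = 90·10^(60.2/10) + 60·10^(94.7/10) + 90·10^(58.8/10) + 45·10^(73.2/10) = 1.782e+11.
L_eq = 10·log₁₀(1.782e+11/285) = 87.96 dB(A).

88 dB(A)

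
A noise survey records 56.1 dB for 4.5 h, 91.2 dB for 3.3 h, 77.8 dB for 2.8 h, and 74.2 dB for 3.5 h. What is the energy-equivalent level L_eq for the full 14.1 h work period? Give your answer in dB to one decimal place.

The energy average is taken in the linear domain: L_eq = 10·log₁₀[(Σ tᵢ·10^(Lᵢ/10))/T], T = 14.1 h.
Σ tᵢ·10^(Lᵢ/10) = 4.5·10^(56.1/10) + 3.3·10^(91.2/10) + 2.8·10^(77.8/10) + 3.5·10^(74.2/10) = 4.613e+09.
L_eq = 10·log₁₀(4.613e+09/14.1) = 85.15 dB.

85.1 dB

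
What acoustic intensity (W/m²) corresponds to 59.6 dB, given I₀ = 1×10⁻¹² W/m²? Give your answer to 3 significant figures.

L = 10·log₁₀(I/I₀) ⇒ I = I₀·10^(L/10) = 10⁻¹² × 10^5.96.

9.12e-07 W/m²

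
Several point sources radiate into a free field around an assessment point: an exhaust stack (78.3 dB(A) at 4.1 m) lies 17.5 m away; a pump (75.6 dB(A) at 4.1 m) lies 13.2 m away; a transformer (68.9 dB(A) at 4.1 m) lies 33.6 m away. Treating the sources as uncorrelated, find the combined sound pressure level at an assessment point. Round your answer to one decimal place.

First find each source's level at the receiver (point-source: −20·log₁₀(r/r_ref)), then combine on an intensity basis.
exhaust stack: 78.3 − 20·log₁₀(17.5/4.1) = 78.3 − 12.61 = 65.69 dB(A).
pump: 75.6 − 20·log₁₀(13.2/4.1) = 75.6 − 10.16 = 65.44 dB(A).
transformer: 68.9 − 20·log₁₀(33.6/4.1) = 68.9 − 18.27 = 50.63 dB(A).
Σ 10^(L/10) = 7.329e+06 → L_total = 10·log₁₀(7.329e+06) = 68.65 dB(A).

68.7 dB(A)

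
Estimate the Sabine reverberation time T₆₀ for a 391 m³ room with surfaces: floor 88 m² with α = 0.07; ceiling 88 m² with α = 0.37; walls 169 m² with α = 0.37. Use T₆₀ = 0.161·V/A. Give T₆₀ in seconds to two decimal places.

0.62 s

Total absorption A = 88·0.07 + 88·0.37 + 169·0.37 = 101.25 m² sabins.
T₆₀ = 0.161 × 391 / 101.25 = 0.622 s.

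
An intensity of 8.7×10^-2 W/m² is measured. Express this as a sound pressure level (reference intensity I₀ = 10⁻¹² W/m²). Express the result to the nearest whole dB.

109 dB

I/I₀ = 8.7×10^-2/10⁻¹² = 8.7×10^10, and L = 10·log₁₀(I/I₀).
L = 10·(0.9395 + 10) = 109.40 dB.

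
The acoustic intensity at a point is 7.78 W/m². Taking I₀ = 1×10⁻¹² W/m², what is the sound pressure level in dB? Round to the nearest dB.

L = 10·log₁₀(I/I₀) = 10·log₁₀(7.78/10⁻¹²) = 10·log₁₀(7.78×10^12).
L = 10·(0.8910 + 12) = 128.91 dB.

129 dB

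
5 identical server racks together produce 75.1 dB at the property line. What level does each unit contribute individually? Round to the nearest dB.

68 dB

For N identical incoherent sources L_total = L₁ + 10·log₁₀ N, so L₁ = 75.1 − 10·log₁₀(5) = 75.1 − 6.990.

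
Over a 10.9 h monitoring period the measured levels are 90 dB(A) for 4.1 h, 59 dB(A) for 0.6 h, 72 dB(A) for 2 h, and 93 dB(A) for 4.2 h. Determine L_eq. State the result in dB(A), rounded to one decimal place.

Weight each interval's intensity by its duration and average over T = 10.9 h:
Σ tᵢ·10^(Lᵢ/10) = 4.1·10^(90/10) + 0.6·10^(59/10) + 2·10^(72/10) + 4.2·10^(93/10) = 1.251e+10.
L_eq = 10·log₁₀(1.251e+10/10.9) = 90.60 dB(A).

90.6 dB(A)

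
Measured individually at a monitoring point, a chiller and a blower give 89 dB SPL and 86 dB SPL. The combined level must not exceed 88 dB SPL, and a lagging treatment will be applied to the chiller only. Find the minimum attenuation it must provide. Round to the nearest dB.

5 dB

Everything except the chiller sums to 10^(86/10) = 3.981e+08 in linear terms, 86.00 dB SPL.
To meet 88 dB SPL overall, the treated chiller may contribute at most 10^(88/10) − 3.981e+08 = 2.329e+08, i.e. 83.67 dB SPL.
Required insertion loss = 89 − 83.67 = 5.33 dB.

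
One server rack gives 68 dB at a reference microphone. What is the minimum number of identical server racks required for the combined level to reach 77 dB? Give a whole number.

N identical sources give L₁ + 10·log₁₀ N, so require 10·log₁₀ N ≥ 77 − 68 = 9.0 dB.
N ≥ 10^(9.0/10) = 7.943, so N = 8.

8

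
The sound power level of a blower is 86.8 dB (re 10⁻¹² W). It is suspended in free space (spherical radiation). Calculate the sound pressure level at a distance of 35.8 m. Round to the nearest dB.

Free-field spherical radiation: L_p = L_w − 10·log₁₀(4π·r²), r = 35.8 m.
4π·r² = 1.611e+04 m², 10·log₁₀ of that is 42.070 dB.
L_p = 86.8 − 42.070 = 44.73 dB.

45 dB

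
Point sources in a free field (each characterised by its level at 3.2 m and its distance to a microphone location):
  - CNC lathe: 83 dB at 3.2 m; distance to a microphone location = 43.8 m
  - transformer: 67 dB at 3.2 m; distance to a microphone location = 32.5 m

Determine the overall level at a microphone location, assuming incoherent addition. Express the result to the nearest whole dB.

60 dB

First find each source's level at the receiver (point-source: −20·log₁₀(r/r_ref)), then combine on an intensity basis.
CNC lathe: 83 − 20·log₁₀(43.8/3.2) = 83 − 22.73 = 60.27 dB.
transformer: 67 − 20·log₁₀(32.5/3.2) = 67 − 20.13 = 46.87 dB.
Σ 10^(L/10) = 1.114e+06 → L_total = 10·log₁₀(1.114e+06) = 60.47 dB.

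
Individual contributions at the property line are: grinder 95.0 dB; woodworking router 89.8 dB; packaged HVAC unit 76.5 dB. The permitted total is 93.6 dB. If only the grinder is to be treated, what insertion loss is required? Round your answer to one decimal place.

The untreated sources together contribute 10^(89.8/10) + 10^(76.5/10) = 9.997e+08, i.e. 90.00 dB.
To meet 93.6 dB overall, the treated grinder may contribute at most 10^(93.6/10) − 9.997e+08 = 1.291e+09, i.e. 91.11 dB.
Required insertion loss = 95.0 − 91.11 = 3.89 dB.

3.9 dB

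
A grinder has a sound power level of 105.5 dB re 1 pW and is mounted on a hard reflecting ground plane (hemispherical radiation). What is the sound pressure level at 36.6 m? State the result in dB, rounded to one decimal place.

L_p = L_w − 10·log₁₀(2π·r²) with r = 36.6 m.
2π·r² = 8417 m², 10·log₁₀ of that is 39.251 dB.
L_p = 105.5 − 39.251 = 66.25 dB.

66.2 dB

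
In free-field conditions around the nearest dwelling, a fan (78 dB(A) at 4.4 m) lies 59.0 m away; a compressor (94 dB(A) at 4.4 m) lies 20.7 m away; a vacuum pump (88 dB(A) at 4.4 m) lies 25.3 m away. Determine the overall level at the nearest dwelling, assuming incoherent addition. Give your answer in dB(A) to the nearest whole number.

81 dB(A)

Apply inverse-square spreading to bring every level to the receiver, then sum 10^(L/10).
fan: 78 − 20·log₁₀(59.0/4.4) = 78 − 22.55 = 55.45 dB(A).
compressor: 94 − 20·log₁₀(20.7/4.4) = 94 − 13.45 = 80.55 dB(A).
vacuum pump: 88 − 20·log₁₀(25.3/4.4) = 88 − 15.19 = 72.81 dB(A).
Σ 10^(L/10) = 1.329e+08 → L_total = 10·log₁₀(1.329e+08) = 81.24 dB(A).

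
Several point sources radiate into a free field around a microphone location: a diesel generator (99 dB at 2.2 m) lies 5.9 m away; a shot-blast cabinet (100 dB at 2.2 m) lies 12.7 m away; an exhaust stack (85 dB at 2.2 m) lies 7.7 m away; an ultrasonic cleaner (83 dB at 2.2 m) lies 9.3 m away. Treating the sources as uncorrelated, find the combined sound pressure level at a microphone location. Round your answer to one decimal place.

First find each source's level at the receiver (point-source: −20·log₁₀(r/r_ref)), then combine on an intensity basis.
diesel generator: 99 − 20·log₁₀(5.9/2.2) = 99 − 8.57 = 90.43 dB.
shot-blast cabinet: 100 − 20·log₁₀(12.7/2.2) = 100 − 15.23 = 84.77 dB.
exhaust stack: 85 − 20·log₁₀(7.7/2.2) = 85 − 10.88 = 74.12 dB.
ultrasonic cleaner: 83 − 20·log₁₀(9.3/2.2) = 83 − 12.52 = 70.48 dB.
Σ 10^(L/10) = 1.441e+09 → L_total = 10·log₁₀(1.441e+09) = 91.59 dB.

91.6 dB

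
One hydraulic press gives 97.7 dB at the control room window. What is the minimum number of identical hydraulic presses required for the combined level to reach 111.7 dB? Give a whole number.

26

N identical sources give L₁ + 10·log₁₀ N, so require 10·log₁₀ N ≥ 111.7 − 97.7 = 14.0 dB.
N ≥ 10^(14.0/10) = 25.119, so N = 26.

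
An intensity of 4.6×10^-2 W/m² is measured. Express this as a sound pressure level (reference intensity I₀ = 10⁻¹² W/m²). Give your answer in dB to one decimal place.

106.6 dB

Dividing by I₀ shifts the exponent by 12: I/I₀ = 4.6×10^10.
L = 10·(0.6628 + 10) = 106.63 dB.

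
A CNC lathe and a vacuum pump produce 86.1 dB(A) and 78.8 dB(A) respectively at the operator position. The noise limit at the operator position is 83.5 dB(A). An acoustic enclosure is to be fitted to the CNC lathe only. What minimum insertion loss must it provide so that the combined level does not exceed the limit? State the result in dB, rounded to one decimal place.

4.4 dB

Everything except the CNC lathe sums to 10^(78.8/10) = 7.586e+07 in linear terms, 78.80 dB(A).
To meet 83.5 dB(A) overall, the treated CNC lathe may contribute at most 10^(83.5/10) − 7.586e+07 = 1.480e+08, i.e. 81.70 dB(A).
So the CNC lathe must be reduced from 86.1 to 81.70 dB(A): IL = 4.40 dB.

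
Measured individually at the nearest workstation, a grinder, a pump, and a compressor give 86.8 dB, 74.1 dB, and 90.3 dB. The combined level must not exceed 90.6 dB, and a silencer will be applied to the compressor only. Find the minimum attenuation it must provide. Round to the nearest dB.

Fixed contribution from the other sources: Σ 10^(L/10) = 10^(86.8/10) + 10^(74.1/10) = 5.043e+08 (87.03 dB).
The limit corresponds to 10^(90.6/10) = 1.148e+09; subtracting the fixed part leaves 6.438e+08 for the compressor, i.e. 88.09 dB.
Required insertion loss = 90.3 − 88.09 = 2.21 dB.

2 dB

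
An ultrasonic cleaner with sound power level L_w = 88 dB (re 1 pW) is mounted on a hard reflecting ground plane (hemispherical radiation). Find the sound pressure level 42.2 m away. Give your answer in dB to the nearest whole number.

L_p = L_w − 10·log₁₀(2π·r²) with r = 42.2 m.
2π·r² = 1.119e+04 m², 10·log₁₀ of that is 40.488 dB.
L_p = 88 − 40.488 = 47.51 dB.

48 dB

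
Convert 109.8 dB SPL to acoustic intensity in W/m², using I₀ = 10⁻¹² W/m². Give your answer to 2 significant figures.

I/I₀ = 10^(109.8/10) = 9.55e+10, so I = 9.55e+10 × 10⁻¹² W/m².

0.095 W/m²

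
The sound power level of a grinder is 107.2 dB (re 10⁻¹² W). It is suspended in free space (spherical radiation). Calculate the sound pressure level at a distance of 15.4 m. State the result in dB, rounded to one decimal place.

72.5 dB

Free-field spherical radiation: L_p = L_w − 10·log₁₀(4π·r²), r = 15.4 m.
4π·r² = 2980 m², 10·log₁₀ of that is 34.743 dB.
L_p = 107.2 − 34.743 = 72.46 dB.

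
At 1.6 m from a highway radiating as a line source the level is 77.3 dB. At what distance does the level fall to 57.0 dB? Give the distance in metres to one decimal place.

171.4 m

For a line source L₁ − L₂ = 10·log₁₀(r₂/r₁), so r₂ = r₁·10^((L₁−L₂)/10).
r₂ = 1.6·10^((77.3−57.0)/10) = 1.6·10^(20.3/10) = 171.44 m.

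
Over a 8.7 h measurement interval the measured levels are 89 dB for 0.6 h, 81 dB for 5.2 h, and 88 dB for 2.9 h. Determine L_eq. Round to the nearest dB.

L_eq = 10·log₁₀[(1/T)·Σ tᵢ·10^(Lᵢ/10)] with T = 8.7 h.
Σ tᵢ·10^(Lᵢ/10) = 0.6·10^(89/10) + 5.2·10^(81/10) + 2.9·10^(88/10) = 2.961e+09.
L_eq = 10·log₁₀(2.961e+09/8.7) = 85.32 dB.

85 dB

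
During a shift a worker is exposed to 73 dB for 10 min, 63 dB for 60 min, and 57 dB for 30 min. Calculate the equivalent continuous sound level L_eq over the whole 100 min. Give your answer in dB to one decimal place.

The energy average is taken in the linear domain: L_eq = 10·log₁₀[(Σ tᵢ·10^(Lᵢ/10))/T], T = 100 min.
Σ tᵢ·10^(Lᵢ/10) = 10·10^(73/10) + 60·10^(63/10) + 30·10^(57/10) = 3.343e+08.
L_eq = 10·log₁₀(3.343e+08/100) = 65.24 dB.

65.2 dB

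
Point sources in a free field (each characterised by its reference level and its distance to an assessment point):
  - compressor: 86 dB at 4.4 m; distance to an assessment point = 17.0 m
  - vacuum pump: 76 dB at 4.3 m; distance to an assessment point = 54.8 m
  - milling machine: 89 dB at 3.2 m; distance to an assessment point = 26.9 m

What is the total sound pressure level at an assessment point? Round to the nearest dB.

76 dB

First find each source's level at the receiver (point-source: −20·log₁₀(r/r_ref)), then combine on an intensity basis.
compressor: 86 − 20·log₁₀(17.0/4.4) = 86 − 11.74 = 74.26 dB.
vacuum pump: 76 − 20·log₁₀(54.8/4.3) = 76 − 22.11 = 53.89 dB.
milling machine: 89 − 20·log₁₀(26.9/3.2) = 89 − 18.49 = 70.51 dB.
Σ 10^(L/10) = 3.815e+07 → L_total = 10·log₁₀(3.815e+07) = 75.82 dB.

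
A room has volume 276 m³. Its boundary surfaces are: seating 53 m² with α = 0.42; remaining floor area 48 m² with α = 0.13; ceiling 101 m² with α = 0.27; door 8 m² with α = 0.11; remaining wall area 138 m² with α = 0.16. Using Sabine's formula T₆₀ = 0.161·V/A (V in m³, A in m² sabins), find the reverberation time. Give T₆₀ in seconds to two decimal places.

Summing Sᵢαᵢ: 53·0.42 + 48·0.13 + 101·0.27 + 8·0.11 + 138·0.16 = 78.73 m².
T₆₀ = 0.161·V/A = 0.161·276/78.73 = 0.564 s.

0.56 s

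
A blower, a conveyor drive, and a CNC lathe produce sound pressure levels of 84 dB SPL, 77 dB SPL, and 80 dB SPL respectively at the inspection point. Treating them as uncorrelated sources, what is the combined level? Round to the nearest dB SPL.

For uncorrelated sources the intensities add, so convert each level to linear form, sum, and take 10·log₁₀ of the total.
Σ 10^(L/10) = 10^(84/10) + 10^(77/10) + 10^(80/10) = 4.013e+08.
L_total = 10·log₁₀(4.013e+08) = 86.03 dB SPL.

86 dB SPL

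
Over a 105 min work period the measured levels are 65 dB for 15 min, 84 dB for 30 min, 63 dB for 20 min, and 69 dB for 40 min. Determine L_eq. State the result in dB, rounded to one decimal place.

78.8 dB

Weight each interval's intensity by its duration and average over T = 105 min:
Σ tᵢ·10^(Lᵢ/10) = 15·10^(65/10) + 30·10^(84/10) + 20·10^(63/10) + 40·10^(69/10) = 7.941e+09.
L_eq = 10·log₁₀(7.941e+09/105) = 78.79 dB.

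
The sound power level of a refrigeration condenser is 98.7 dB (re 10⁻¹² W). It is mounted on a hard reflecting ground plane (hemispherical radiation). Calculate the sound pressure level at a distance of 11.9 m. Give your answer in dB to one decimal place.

L_p = L_w − 10·log₁₀(2π·r²) with r = 11.9 m.
2π·r² = 889.8 m², 10·log₁₀ of that is 29.493 dB.
L_p = 98.7 − 29.493 = 69.21 dB.

69.2 dB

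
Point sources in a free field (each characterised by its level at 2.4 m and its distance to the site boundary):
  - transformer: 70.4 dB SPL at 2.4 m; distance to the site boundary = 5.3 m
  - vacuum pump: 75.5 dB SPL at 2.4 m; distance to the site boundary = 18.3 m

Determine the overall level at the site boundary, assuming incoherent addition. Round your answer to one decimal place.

64.6 dB SPL

Apply inverse-square spreading to bring every level to the receiver, then sum 10^(L/10).
transformer: 70.4 − 20·log₁₀(5.3/2.4) = 70.4 − 6.88 = 63.52 dB SPL.
vacuum pump: 75.5 − 20·log₁₀(18.3/2.4) = 75.5 − 17.64 = 57.86 dB SPL.
Σ 10^(L/10) = 2.859e+06 → L_total = 10·log₁₀(2.859e+06) = 64.56 dB SPL.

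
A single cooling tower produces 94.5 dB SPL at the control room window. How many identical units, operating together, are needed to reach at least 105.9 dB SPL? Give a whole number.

14

N identical sources give L₁ + 10·log₁₀ N, so require 10·log₁₀ N ≥ 105.9 − 94.5 = 11.4 dB.
N ≥ 10^(11.4/10) = 13.804, so N = 14.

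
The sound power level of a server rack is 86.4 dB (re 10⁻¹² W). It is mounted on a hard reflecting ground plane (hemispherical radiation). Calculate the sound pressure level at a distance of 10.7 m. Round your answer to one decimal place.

L_p = L_w − 10·log₁₀(2π·r²) with r = 10.7 m.
2π·r² = 719.4 m², 10·log₁₀ of that is 28.569 dB.
L_p = 86.4 − 28.569 = 57.83 dB.

57.8 dB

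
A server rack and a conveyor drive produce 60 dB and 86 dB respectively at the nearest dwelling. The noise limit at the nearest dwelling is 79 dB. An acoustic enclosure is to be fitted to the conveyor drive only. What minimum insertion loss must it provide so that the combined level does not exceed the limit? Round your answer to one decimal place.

Fixed contribution from the other source: Σ 10^(L/10) = 10^(60/10) = 1.000e+06 (60.00 dB).
To meet 79 dB overall, the treated conveyor drive may contribute at most 10^(79/10) − 1.000e+06 = 7.843e+07, i.e. 78.94 dB.
So the conveyor drive must be reduced from 86 to 78.94 dB: IL = 7.06 dB.

7.1 dB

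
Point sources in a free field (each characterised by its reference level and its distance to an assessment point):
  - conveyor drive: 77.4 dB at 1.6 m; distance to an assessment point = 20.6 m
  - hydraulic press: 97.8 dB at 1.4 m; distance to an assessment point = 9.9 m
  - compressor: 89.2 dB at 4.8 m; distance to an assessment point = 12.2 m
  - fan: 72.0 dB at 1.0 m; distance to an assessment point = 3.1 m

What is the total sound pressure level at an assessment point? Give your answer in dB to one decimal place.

Propagate each source to the receiver with L = L_ref − 20·log₁₀(r/r_ref), then add intensities.
conveyor drive: 77.4 − 20·log₁₀(20.6/1.6) = 77.4 − 22.19 = 55.21 dB.
hydraulic press: 97.8 − 20·log₁₀(9.9/1.4) = 97.8 − 16.99 = 80.81 dB.
compressor: 89.2 − 20·log₁₀(12.2/4.8) = 89.2 − 8.10 = 81.10 dB.
fan: 72.0 − 20·log₁₀(3.1/1.0) = 72.0 − 9.83 = 62.17 dB.
Σ 10^(L/10) = 2.512e+08 → L_total = 10·log₁₀(2.512e+08) = 84.00 dB.

84.0 dB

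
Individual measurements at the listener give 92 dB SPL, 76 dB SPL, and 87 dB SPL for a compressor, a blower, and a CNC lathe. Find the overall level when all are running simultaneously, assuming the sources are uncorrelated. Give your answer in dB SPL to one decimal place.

For uncorrelated sources the intensities add, so convert each level to linear form, sum, and take 10·log₁₀ of the total.
Σ 10^(L/10) = 10^(92/10) + 10^(76/10) + 10^(87/10) = 2.126e+09.
L_total = 10·log₁₀(2.126e+09) = 93.28 dB SPL.

93.3 dB SPL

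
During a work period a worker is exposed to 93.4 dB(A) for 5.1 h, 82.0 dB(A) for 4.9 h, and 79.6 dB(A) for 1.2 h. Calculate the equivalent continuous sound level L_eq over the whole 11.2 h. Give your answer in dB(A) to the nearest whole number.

The energy average is taken in the linear domain: L_eq = 10·log₁₀[(Σ tᵢ·10^(Lᵢ/10))/T], T = 11.2 h.
Σ tᵢ·10^(Lᵢ/10) = 5.1·10^(93.4/10) + 4.9·10^(82.0/10) + 1.2·10^(79.6/10) = 1.204e+10.
L_eq = 10·log₁₀(1.204e+10/11.2) = 90.32 dB(A).

90 dB(A)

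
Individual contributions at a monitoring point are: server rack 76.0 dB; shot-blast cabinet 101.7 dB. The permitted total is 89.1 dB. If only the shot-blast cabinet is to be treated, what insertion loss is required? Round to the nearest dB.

13 dB

Fixed contribution from the other source: Σ 10^(L/10) = 10^(76.0/10) = 3.981e+07 (76.00 dB).
To meet 89.1 dB overall, the treated shot-blast cabinet may contribute at most 10^(89.1/10) − 3.981e+07 = 7.730e+08, i.e. 88.88 dB.
So the shot-blast cabinet must be reduced from 101.7 to 88.88 dB: IL = 12.82 dB.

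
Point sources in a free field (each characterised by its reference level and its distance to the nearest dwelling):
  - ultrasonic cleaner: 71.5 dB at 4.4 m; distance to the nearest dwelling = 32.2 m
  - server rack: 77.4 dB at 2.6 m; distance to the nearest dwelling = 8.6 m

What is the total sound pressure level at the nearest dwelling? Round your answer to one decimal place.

67.2 dB

Apply inverse-square spreading to bring every level to the receiver, then sum 10^(L/10).
ultrasonic cleaner: 71.5 − 20·log₁₀(32.2/4.4) = 71.5 − 17.29 = 54.21 dB.
server rack: 77.4 − 20·log₁₀(8.6/2.6) = 77.4 − 10.39 = 67.01 dB.
Σ 10^(L/10) = 5.287e+06 → L_total = 10·log₁₀(5.287e+06) = 67.23 dB.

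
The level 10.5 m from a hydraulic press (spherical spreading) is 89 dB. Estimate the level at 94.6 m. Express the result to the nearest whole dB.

For a point source, L₂ = L₁ − 20·log₁₀(r₂/r₁).
L₂ = 89 − 20·log₁₀(94.6/10.5) = 89 − 19.094 = 69.91 dB.

70 dB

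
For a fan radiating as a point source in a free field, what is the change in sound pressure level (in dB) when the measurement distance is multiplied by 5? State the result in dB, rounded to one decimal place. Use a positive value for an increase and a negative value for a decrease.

With spherical spreading the level changes by −20·log₁₀(r₂/r₁).
ΔL = −20·log₁₀(5) = -13.98 dB.

-14.0 dB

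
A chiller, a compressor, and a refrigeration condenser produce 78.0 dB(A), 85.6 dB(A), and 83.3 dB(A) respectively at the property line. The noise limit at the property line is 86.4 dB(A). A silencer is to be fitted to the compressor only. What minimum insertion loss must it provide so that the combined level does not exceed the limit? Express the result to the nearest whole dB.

The untreated sources together contribute 10^(78.0/10) + 10^(83.3/10) = 2.769e+08, i.e. 84.42 dB(A).
To meet 86.4 dB(A) overall, the treated compressor may contribute at most 10^(86.4/10) − 2.769e+08 = 1.596e+08, i.e. 82.03 dB(A).
Required insertion loss = 85.6 − 82.03 = 3.57 dB.

4 dB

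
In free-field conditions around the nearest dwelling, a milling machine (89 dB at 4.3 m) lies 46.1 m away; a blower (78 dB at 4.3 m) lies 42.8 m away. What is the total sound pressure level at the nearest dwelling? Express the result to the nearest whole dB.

69 dB

Apply inverse-square spreading to bring every level to the receiver, then sum 10^(L/10).
milling machine: 89 − 20·log₁₀(46.1/4.3) = 89 − 20.60 = 68.40 dB.
blower: 78 − 20·log₁₀(42.8/4.3) = 78 − 19.96 = 58.04 dB.
Σ 10^(L/10) = 7.548e+06 → L_total = 10·log₁₀(7.548e+06) = 68.78 dB.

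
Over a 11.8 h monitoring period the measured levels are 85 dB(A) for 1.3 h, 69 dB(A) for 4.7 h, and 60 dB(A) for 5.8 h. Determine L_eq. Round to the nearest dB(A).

The energy average is taken in the linear domain: L_eq = 10·log₁₀[(Σ tᵢ·10^(Lᵢ/10))/T], T = 11.8 h.
Σ tᵢ·10^(Lᵢ/10) = 1.3·10^(85/10) + 4.7·10^(69/10) + 5.8·10^(60/10) = 4.542e+08.
L_eq = 10·log₁₀(4.542e+08/11.8) = 75.85 dB(A).

76 dB(A)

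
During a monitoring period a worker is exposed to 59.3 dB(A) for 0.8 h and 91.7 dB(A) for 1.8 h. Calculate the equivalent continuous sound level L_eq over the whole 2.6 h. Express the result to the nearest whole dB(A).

The energy average is taken in the linear domain: L_eq = 10·log₁₀[(Σ tᵢ·10^(Lᵢ/10))/T], T = 2.6 h.
Σ tᵢ·10^(Lᵢ/10) = 0.8·10^(59.3/10) + 1.8·10^(91.7/10) = 2.663e+09.
L_eq = 10·log₁₀(2.663e+09/2.6) = 90.10 dB(A).

90 dB(A)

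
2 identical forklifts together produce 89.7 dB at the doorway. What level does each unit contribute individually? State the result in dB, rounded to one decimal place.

For N identical incoherent sources L_total = L₁ + 10·log₁₀ N, so L₁ = 89.7 − 10·log₁₀(2) = 89.7 − 3.010.

86.7 dB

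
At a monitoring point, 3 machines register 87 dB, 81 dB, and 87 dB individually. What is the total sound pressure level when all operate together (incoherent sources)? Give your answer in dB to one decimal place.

90.5 dB

Incoherent sources combine by intensity addition: L_total = 10·log₁₀(Σ 10^(L_i/10)).
Σ 10^(L/10) = 10^(87/10) + 10^(81/10) + 10^(87/10) = 1.128e+09.
L_total = 10·log₁₀(1.128e+09) = 90.52 dB.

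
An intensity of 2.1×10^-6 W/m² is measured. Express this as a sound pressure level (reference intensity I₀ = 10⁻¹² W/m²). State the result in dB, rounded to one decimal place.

63.2 dB

L = 10·log₁₀(I/I₀) = 10·log₁₀(2.1×10^-6/10⁻¹²) = 10·log₁₀(2.1×10^6).
L = 10·(0.3222 + 6) = 63.22 dB.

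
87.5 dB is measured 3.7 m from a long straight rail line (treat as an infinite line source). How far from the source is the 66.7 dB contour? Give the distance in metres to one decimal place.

444.8 m

The 20.8 dB drop corresponds to a distance ratio of 10^(20.8/10) for a line source.
r₂ = 3.7·10^((87.5−66.7)/10) = 3.7·10^(20.8/10) = 444.84 m.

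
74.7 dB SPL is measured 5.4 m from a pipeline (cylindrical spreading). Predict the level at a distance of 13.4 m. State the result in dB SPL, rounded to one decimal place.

For a line source, L₂ = L₁ − 10·log₁₀(r₂/r₁).
L₂ = 74.7 − 10·log₁₀(13.4/5.4) = 74.7 − 3.947 = 70.75 dB SPL.

70.8 dB SPL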